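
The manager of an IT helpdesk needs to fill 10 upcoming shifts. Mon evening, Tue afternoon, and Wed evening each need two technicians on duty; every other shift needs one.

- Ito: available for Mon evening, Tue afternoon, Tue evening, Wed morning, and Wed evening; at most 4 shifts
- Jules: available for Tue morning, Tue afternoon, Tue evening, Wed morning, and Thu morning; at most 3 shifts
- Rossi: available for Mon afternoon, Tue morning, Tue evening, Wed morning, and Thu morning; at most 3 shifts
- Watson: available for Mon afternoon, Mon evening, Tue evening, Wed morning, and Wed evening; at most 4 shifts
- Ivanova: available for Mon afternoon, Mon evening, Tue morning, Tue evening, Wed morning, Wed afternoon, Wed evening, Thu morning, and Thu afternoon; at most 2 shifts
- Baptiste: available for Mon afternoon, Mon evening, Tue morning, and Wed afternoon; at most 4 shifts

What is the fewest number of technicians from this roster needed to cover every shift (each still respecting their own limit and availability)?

4

13 slots to fill and no one can take more than 4, so at least ⌈13/4⌉ = 4 technicians are needed.
Ito, Jules, Watson, and Ivanova alone can cover everything: Mon afternoon→Watson, Mon evening→Ito+Watson, Tue morning→Jules, Tue afternoon→Ito+Jules, Tue evening→Ito, Wed morning→Watson, Wed afternoon→Ivanova, Wed evening→Ito+Watson, Thu morning→Jules, Thu afternoon→Ivanova.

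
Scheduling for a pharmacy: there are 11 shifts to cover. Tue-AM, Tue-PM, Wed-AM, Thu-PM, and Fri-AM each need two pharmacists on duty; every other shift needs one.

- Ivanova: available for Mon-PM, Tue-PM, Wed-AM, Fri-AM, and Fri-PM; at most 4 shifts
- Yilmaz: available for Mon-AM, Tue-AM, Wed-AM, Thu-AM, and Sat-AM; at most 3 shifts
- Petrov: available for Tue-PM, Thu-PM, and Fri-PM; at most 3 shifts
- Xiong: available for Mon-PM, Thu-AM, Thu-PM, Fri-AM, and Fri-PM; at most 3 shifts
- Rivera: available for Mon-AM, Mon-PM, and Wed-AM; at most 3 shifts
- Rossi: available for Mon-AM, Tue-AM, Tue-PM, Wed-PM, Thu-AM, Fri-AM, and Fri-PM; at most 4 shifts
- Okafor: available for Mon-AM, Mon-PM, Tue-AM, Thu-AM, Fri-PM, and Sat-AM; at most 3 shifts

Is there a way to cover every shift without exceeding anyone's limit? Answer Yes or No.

Yes

Wed-PM can only be covered by Rossi, so that assignment is forced.
Thu-PM can only be covered by Petrov and Xiong, so that assignment is forced.
One valid schedule: Mon-AM→Rivera, Mon-PM→Ivanova, Tue-AM→Yilmaz+Rossi, Tue-PM→Ivanova+Petrov, Wed-AM→Ivanova+Yilmaz, Wed-PM→Rossi, Thu-AM→Xiong, Thu-PM→Petrov+Xiong, Fri-AM→Ivanova+Xiong, Fri-PM→Petrov, Sat-AM→Yilmaz.
Loads: Ivanova 4/4, Yilmaz 3/3, Petrov 3/3, Xiong 3/3, Rivera 1/3, Rossi 2/4, Okafor 0/3 — all within limits.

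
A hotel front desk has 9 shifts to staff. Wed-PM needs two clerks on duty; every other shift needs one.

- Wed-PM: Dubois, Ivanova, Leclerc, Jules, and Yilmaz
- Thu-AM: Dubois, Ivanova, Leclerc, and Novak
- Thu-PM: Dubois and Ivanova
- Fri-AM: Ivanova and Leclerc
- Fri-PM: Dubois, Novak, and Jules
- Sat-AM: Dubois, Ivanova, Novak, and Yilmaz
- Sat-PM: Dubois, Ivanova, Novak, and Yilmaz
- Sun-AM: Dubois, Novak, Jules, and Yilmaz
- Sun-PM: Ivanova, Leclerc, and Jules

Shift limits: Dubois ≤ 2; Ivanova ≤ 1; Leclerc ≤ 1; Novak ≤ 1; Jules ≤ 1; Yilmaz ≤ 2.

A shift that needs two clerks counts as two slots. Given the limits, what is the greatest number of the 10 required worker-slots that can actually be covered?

8

Total capacity across all clerks is 2+1+1+1+1+2 = 8, and 10 slots are needed, so at most 8 can be filled.
An assignment achieving 8: Thu-AM→Novak, Thu-PM→Dubois, Fri-AM→Ivanova, Fri-PM→Dubois, Sat-AM→Yilmaz, Sat-PM→Yilmaz, Sun-AM→Jules, Sun-PM→Leclerc.
Loads: Dubois 2/2, Ivanova 1/1, Leclerc 1/1, Novak 1/1, Jules 1/1, Yilmaz 2/2.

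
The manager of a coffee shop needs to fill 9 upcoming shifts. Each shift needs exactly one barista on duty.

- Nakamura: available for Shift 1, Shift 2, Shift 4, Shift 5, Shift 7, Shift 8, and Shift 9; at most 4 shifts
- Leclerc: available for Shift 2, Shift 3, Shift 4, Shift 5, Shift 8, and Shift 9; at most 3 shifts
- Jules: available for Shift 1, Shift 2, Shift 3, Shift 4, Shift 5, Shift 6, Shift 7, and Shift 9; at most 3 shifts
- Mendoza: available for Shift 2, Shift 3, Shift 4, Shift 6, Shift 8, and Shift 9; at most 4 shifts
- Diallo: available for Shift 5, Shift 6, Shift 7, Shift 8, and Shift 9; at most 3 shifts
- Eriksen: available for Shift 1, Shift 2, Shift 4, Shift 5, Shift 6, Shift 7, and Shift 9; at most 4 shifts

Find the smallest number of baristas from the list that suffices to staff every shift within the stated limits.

3

9 slots to fill and no one can take more than 4, so at least ⌈9/4⌉ = 3 baristas are needed.
Nakamura, Leclerc, and Jules alone can cover everything: Shift 1→Nakamura, Shift 2→Nakamura, Shift 3→Leclerc, Shift 4→Leclerc, Shift 5→Leclerc, Shift 6→Jules, Shift 7→Nakamura, Shift 8→Nakamura, Shift 9→Jules.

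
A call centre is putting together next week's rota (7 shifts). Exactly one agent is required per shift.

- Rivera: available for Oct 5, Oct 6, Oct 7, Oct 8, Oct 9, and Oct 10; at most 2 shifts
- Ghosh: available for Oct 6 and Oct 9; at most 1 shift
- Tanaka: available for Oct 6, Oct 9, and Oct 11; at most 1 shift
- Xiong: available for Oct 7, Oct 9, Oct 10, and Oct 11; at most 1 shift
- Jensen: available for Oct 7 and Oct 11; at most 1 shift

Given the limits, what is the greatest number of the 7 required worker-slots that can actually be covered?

6

Total capacity across all agents is 2+1+1+1+1 = 6, and 7 slots are needed, so at most 6 can be filled.
An assignment achieving 6: Oct 5→Rivera, Oct 6→Ghosh, Oct 7→Jensen, Oct 8→Rivera, Oct 10→Xiong, Oct 11→Tanaka.
Loads: Rivera 2/2, Ghosh 1/1, Tanaka 1/1, Xiong 1/1, Jensen 1/1.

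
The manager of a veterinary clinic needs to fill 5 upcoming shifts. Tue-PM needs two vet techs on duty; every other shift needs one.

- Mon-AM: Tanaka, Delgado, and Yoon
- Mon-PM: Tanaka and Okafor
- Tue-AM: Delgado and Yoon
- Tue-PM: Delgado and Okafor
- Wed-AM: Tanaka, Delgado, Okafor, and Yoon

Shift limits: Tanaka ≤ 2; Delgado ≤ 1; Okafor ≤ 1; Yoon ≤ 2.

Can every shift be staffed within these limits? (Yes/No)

Yes

Tue-PM can only be covered by Delgado and Okafor, so that assignment is forced.
One valid schedule: Mon-AM→Tanaka, Mon-PM→Tanaka, Tue-AM→Yoon, Tue-PM→Delgado+Okafor, Wed-AM→Yoon.
Loads: Tanaka 2/2, Delgado 1/1, Okafor 1/1, Yoon 2/2 — all within limits.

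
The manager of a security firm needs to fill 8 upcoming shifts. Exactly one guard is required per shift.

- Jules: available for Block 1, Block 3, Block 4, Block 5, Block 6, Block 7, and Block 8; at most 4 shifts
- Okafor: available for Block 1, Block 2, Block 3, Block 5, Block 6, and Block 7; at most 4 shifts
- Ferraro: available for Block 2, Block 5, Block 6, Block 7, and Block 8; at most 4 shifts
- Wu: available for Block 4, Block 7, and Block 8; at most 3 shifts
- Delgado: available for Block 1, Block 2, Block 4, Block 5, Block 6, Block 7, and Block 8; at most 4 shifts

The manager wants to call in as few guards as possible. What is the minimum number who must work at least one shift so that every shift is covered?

2

8 slots to fill and no one can take more than 4, so at least ⌈8/4⌉ = 2 guards are needed.
Jules and Okafor alone can cover everything: Block 1→Jules, Block 2→Okafor, Block 3→Jules, Block 4→Jules, Block 5→Okafor, Block 6→Okafor, Block 7→Okafor, Block 8→Jules.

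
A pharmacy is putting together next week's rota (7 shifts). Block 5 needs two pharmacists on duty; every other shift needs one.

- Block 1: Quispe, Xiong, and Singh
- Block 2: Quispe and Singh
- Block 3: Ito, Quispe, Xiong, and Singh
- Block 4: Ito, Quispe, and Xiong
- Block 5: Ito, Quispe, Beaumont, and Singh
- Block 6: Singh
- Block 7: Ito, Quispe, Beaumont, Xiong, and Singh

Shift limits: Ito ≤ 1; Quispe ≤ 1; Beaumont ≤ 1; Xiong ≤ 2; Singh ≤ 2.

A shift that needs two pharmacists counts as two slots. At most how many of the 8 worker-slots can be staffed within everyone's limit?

7

Total capacity across all pharmacists is 1+1+1+2+2 = 7, and 8 slots are needed, so at most 7 can be filled.
An assignment achieving 7: Block 1→Xiong, Block 2→Quispe, Block 3→Xiong, Block 4→Ito, Block 5→Beaumont+Singh, Block 6→Singh.
Loads: Ito 1/1, Quispe 1/1, Beaumont 1/1, Xiong 2/2, Singh 2/2.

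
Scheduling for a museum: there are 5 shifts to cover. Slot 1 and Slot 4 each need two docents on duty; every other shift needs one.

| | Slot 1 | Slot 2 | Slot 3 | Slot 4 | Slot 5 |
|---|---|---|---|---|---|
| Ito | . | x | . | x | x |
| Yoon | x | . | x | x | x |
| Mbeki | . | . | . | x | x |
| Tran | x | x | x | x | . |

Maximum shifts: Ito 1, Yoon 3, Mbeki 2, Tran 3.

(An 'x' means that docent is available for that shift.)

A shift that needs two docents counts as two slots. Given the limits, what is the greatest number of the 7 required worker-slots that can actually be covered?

Total capacity across all docents is 1+3+2+3 = 9, and 7 slots are needed, so at most 7 can be filled.
An assignment achieving 7: Slot 1→Yoon+Tran, Slot 2→Ito, Slot 3→Yoon, Slot 4→Mbeki+Tran, Slot 5→Yoon.
Loads: Ito 1/1, Yoon 3/3, Mbeki 1/2, Tran 2/3.

7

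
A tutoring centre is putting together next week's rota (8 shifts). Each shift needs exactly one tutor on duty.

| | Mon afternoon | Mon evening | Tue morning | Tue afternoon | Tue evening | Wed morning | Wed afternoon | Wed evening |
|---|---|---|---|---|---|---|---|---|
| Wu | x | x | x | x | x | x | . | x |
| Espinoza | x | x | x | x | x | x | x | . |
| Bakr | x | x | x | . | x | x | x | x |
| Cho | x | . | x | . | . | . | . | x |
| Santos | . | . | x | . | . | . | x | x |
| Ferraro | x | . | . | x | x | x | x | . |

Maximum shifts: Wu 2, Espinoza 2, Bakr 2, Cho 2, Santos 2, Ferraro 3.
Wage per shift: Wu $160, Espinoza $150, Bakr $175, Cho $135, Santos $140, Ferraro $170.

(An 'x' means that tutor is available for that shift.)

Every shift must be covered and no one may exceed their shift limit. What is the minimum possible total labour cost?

Picking the cheapest available tutor for each shift independently would cost $1145, but that ignores the shift limits.
An optimal schedule: Mon afternoon→Cho, Mon evening→Espinoza, Tue morning→Santos, Tue afternoon→Espinoza, Tue evening→Wu, Wed morning→Wu, Wed afternoon→Santos, Wed evening→Cho.
Total: 135 + 150 + 140 + 150 + 160 + 160 + 140 + 135 = $1170.

$1170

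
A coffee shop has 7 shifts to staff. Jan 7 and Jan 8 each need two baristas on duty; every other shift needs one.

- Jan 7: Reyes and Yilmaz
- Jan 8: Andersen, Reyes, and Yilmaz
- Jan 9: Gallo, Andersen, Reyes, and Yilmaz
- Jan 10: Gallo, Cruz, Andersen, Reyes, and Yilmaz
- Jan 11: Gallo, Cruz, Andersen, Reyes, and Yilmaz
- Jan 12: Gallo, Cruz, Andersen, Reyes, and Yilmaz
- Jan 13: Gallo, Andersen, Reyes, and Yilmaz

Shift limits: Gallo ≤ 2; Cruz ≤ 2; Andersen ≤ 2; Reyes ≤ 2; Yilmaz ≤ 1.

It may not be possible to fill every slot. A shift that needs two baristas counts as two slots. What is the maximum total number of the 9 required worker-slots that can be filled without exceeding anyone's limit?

Total capacity across all baristas is 2+2+2+2+1 = 9, and 9 slots are needed, so at most 9 can be filled.
An assignment achieving 9: Jan 7→Reyes+Yilmaz, Jan 8→Andersen+Reyes, Jan 9→Gallo, Jan 10→Cruz, Jan 11→Cruz, Jan 12→Andersen, Jan 13→Gallo.
Loads: Gallo 2/2, Cruz 2/2, Andersen 2/2, Reyes 2/2, Yilmaz 1/1.

9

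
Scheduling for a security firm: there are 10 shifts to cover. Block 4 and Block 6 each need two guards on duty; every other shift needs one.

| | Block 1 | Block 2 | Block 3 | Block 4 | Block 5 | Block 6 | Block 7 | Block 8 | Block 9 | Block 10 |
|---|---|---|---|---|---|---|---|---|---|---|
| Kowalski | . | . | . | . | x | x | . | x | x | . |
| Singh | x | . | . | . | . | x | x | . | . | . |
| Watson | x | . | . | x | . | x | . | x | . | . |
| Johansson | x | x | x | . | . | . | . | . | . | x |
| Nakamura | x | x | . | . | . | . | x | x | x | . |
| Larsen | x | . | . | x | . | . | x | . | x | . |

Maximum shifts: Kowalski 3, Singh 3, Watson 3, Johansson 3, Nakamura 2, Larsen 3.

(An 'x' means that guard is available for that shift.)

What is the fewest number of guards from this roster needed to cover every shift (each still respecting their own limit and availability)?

4

12 slots to fill and no one can take more than 3, so at least ⌈12/3⌉ = 4 guards are needed.
Kowalski, Watson, Johansson, and Larsen alone can cover everything: Block 1→Watson, Block 2→Johansson, Block 3→Johansson, Block 4→Watson+Larsen, Block 5→Kowalski, Block 6→Kowalski+Watson, Block 7→Larsen, Block 8→Kowalski, Block 9→Larsen, Block 10→Johansson.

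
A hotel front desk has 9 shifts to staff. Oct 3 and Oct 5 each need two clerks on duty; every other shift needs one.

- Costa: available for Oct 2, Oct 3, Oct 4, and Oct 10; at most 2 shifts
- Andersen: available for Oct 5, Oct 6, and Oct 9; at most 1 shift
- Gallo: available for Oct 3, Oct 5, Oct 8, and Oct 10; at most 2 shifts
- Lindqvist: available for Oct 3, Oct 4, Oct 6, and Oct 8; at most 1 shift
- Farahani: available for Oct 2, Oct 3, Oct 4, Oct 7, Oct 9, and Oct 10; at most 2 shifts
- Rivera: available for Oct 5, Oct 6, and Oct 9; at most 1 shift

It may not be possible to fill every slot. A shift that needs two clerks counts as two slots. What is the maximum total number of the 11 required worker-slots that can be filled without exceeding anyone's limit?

9

Total capacity across all clerks is 2+1+2+1+2+1 = 9, and 11 slots are needed, so at most 9 can be filled.
An assignment achieving 9: Oct 2→Costa, Oct 4→Costa, Oct 5→Andersen+Gallo, Oct 6→Lindqvist, Oct 7→Farahani, Oct 8→Gallo, Oct 9→Rivera, Oct 10→Farahani.
Loads: Costa 2/2, Andersen 1/1, Gallo 2/2, Lindqvist 1/1, Farahani 2/2, Rivera 1/1.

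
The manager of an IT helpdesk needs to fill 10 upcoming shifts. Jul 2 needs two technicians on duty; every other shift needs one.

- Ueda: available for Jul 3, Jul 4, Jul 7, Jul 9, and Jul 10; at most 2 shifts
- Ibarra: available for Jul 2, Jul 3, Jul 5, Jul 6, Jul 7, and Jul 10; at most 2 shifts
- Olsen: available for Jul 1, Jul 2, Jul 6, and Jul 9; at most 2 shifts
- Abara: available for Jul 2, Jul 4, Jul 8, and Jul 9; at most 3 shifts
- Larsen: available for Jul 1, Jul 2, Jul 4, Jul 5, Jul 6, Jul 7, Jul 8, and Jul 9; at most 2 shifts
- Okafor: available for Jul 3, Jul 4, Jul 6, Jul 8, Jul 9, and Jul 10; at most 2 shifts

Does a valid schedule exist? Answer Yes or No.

Yes

One valid schedule: Jul 1→Olsen, Jul 2→Abara+Larsen, Jul 3→Ueda, Jul 4→Abara, Jul 5→Ibarra, Jul 6→Olsen, Jul 7→Ueda, Jul 8→Abara, Jul 9→Larsen, Jul 10→Ibarra.
Loads: Ueda 2/2, Ibarra 2/2, Olsen 2/2, Abara 3/3, Larsen 2/2, Okafor 0/2 — all within limits.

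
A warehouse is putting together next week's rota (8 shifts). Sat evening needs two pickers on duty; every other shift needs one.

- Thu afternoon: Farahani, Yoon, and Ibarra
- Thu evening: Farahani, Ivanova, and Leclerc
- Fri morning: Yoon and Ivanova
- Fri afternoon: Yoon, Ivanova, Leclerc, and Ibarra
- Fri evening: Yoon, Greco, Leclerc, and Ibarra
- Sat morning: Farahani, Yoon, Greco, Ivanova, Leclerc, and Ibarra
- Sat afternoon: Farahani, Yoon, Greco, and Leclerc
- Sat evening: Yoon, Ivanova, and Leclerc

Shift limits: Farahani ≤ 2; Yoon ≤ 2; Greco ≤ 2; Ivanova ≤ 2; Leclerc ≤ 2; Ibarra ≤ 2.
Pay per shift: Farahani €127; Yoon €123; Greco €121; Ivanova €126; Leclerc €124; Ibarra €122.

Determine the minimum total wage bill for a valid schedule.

€1106

Picking the cheapest available picker for each shift independently would cost €1101, but that ignores the shift limits.
An optimal schedule: Thu afternoon→Ibarra, Thu evening→Leclerc, Fri morning→Yoon, Fri afternoon→Ibarra, Fri evening→Greco, Sat morning→Ivanova, Sat afternoon→Greco, Sat evening→Yoon+Leclerc.
Total: 122 + 124 + 123 + 122 + 121 + 126 + 121 + 123 + 124 = €1106.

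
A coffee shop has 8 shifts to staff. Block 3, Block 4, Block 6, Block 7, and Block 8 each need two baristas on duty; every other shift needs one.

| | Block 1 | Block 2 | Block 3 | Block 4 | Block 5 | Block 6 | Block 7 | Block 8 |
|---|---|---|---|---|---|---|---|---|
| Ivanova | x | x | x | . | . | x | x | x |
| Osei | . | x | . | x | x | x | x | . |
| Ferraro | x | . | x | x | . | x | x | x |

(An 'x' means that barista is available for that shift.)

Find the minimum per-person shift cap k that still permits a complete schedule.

5

With 3 baristas and 13 worker-slots to fill, someone must work at least ⌈13/3⌉ = 5 shifts, so k ≥ 5.
k = 5 works: Block 1→Ivanova, Block 2→Ivanova, Block 3→Ivanova+Ferraro, Block 4→Osei+Ferraro, Block 5→Osei, Block 6→Ivanova+Osei, Block 7→Osei+Ferraro, Block 8→Ivanova+Ferraro.
Loads: Ivanova 5, Osei 4, Ferraro 4 — all ≤ 5.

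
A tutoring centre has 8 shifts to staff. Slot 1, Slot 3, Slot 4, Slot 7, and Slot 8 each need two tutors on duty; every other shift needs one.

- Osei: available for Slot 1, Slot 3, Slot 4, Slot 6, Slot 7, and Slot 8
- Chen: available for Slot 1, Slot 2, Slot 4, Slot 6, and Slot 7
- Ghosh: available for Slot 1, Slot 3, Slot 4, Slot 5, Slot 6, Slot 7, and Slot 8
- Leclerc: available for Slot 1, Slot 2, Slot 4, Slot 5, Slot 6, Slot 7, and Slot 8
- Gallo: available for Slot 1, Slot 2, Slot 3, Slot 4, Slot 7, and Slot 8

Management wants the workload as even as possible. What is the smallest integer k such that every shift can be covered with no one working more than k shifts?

3

With 5 tutors and 13 worker-slots to fill, someone must work at least ⌈13/5⌉ = 3 shifts, so k ≥ 3.
k = 3 works: Slot 1→Chen+Leclerc, Slot 2→Chen, Slot 3→Osei+Ghosh, Slot 4→Chen+Leclerc, Slot 5→Ghosh, Slot 6→Osei, Slot 7→Leclerc+Gallo, Slot 8→Osei+Ghosh.
Loads: Osei 3, Chen 3, Ghosh 3, Leclerc 3, Gallo 1 — all ≤ 3.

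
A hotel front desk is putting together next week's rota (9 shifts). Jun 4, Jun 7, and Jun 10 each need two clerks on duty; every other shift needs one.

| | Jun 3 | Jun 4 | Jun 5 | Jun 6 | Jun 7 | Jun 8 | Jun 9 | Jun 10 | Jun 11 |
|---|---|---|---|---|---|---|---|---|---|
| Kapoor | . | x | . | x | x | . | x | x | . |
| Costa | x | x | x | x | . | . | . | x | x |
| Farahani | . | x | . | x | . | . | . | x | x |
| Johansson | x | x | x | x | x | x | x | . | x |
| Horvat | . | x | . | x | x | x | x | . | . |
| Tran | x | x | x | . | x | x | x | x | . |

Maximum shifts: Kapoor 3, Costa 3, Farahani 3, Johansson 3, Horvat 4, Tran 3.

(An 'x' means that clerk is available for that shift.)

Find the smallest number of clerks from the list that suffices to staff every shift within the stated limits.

12 slots to fill and no one can take more than 4, so at least ⌈12/4⌉ = 3 clerks are needed.
Any 3 clerks together have capacity at most 4+3+3 = 10 < 12 slots, so 3 can never suffice.
Kapoor, Costa, Farahani, and Johansson alone can cover everything: Jun 3→Costa, Jun 4→Farahani+Johansson, Jun 5→Costa, Jun 6→Farahani, Jun 7→Kapoor+Johansson, Jun 8→Johansson, Jun 9→Kapoor, Jun 10→Kapoor+Costa, Jun 11→Farahani.

4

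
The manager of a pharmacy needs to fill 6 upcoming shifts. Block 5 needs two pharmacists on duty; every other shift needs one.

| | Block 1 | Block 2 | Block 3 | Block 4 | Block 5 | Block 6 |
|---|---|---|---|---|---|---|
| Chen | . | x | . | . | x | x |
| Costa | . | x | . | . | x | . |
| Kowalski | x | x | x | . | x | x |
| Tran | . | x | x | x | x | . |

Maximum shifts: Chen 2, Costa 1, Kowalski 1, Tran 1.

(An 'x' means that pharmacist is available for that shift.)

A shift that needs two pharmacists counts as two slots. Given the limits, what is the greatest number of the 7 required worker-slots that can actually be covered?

Total capacity across all pharmacists is 2+1+1+1 = 5, and 7 slots are needed, so at most 5 can be filled.
An assignment achieving 5: Block 1→Kowalski, Block 2→Chen, Block 4→Tran, Block 5→Costa, Block 6→Chen.
Loads: Chen 2/2, Costa 1/1, Kowalski 1/1, Tran 1/1.

5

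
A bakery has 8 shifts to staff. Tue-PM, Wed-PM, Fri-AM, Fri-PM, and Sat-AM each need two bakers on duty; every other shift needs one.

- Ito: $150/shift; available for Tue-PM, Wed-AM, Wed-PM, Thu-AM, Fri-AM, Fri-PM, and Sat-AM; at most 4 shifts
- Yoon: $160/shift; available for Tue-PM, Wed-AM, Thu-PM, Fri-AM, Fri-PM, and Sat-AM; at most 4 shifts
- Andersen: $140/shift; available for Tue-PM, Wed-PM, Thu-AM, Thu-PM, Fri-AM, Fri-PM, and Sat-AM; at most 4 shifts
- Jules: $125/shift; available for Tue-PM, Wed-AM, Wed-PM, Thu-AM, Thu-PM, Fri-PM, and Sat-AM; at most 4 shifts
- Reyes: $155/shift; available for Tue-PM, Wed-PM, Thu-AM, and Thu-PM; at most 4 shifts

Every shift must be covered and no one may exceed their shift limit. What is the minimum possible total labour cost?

$1815

Picking the cheapest available baker for each shift independently would cost $1725, but that ignores the shift limits.
An optimal schedule: Tue-PM→Ito+Reyes, Wed-AM→Jules, Wed-PM→Jules+Andersen, Thu-AM→Jules, Thu-PM→Jules, Fri-AM→Andersen+Ito, Fri-PM→Andersen+Ito, Sat-AM→Andersen+Ito.
Total: 150 + 155 + 125 + 125 + 140 + 125 + 125 + 140 + 150 + 140 + 150 + 140 + 150 = $1815.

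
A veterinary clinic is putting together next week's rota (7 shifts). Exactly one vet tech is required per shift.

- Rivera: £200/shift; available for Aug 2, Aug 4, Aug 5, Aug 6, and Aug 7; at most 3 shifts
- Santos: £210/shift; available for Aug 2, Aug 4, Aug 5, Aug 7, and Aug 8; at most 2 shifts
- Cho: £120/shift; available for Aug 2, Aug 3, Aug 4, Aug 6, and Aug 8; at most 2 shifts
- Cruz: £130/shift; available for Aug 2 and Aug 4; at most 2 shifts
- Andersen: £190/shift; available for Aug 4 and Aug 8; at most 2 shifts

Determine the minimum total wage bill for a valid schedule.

£1090

Aug 3 can only be covered by Cho, so that assignment is forced.
Picking the cheapest available vet tech for each shift independently would cost £1000, but that ignores the shift limits.
An optimal schedule: Aug 2→Cruz, Aug 3→Cho, Aug 4→Cruz, Aug 5→Rivera, Aug 6→Cho, Aug 7→Rivera, Aug 8→Andersen.
Total: 130 + 120 + 130 + 200 + 120 + 200 + 190 = £1090.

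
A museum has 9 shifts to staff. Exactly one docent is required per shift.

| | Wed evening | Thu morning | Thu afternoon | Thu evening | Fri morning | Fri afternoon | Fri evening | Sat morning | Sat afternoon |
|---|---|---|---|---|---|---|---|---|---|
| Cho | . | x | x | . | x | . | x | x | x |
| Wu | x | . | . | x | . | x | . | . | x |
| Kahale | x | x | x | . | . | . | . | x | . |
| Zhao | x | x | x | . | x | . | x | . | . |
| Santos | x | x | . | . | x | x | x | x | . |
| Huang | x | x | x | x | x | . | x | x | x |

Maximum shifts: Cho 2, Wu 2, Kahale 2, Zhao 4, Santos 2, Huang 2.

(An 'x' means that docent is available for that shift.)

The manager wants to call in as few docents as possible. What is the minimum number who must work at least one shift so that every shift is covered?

9 slots to fill and no one can take more than 4, so at least ⌈9/4⌉ = 3 docents are needed.
Any 3 docents together have capacity at most 4+2+2 = 8 < 9 slots, so 3 can never suffice.
Cho, Wu, Kahale, and Zhao alone can cover everything: Wed evening→Kahale, Thu morning→Zhao, Thu afternoon→Zhao, Thu evening→Wu, Fri morning→Cho, Fri afternoon→Wu, Fri evening→Zhao, Sat morning→Kahale, Sat afternoon→Cho.

4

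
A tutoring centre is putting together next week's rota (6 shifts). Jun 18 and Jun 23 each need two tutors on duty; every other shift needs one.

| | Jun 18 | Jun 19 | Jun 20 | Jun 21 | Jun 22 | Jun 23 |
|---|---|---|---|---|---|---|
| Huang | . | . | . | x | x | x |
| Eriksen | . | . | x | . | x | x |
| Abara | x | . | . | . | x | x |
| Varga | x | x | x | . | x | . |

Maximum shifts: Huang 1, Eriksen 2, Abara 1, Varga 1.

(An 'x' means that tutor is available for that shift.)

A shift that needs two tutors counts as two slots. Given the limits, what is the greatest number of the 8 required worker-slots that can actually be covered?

Total capacity across all tutors is 1+2+1+1 = 5, and 8 slots are needed, so at most 5 can be filled.
An assignment achieving 5: Jun 18→Abara, Jun 19→Varga, Jun 20→Eriksen, Jun 21→Huang, Jun 23→Eriksen.
Loads: Huang 1/1, Eriksen 2/2, Abara 1/1, Varga 1/1.

5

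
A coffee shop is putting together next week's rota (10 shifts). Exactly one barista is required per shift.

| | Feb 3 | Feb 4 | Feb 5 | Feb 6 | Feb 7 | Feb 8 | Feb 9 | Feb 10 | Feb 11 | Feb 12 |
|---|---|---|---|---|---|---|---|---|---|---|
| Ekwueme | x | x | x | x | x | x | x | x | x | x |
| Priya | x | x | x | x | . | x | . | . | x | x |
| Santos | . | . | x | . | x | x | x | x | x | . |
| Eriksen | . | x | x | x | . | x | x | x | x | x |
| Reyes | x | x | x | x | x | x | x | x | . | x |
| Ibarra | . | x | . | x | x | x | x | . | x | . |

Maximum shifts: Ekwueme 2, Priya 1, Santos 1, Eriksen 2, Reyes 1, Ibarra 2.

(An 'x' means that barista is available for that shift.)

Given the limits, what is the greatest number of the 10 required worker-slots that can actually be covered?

9

Total capacity across all baristas is 2+1+1+2+1+2 = 9, and 10 slots are needed, so at most 9 can be filled.
An assignment achieving 9: Feb 3→Ekwueme, Feb 4→Eriksen, Feb 5→Eriksen, Feb 6→Reyes, Feb 7→Ekwueme, Feb 9→Ibarra, Feb 10→Santos, Feb 11→Ibarra, Feb 12→Priya.
Loads: Ekwueme 2/2, Priya 1/1, Santos 1/1, Eriksen 2/2, Reyes 1/1, Ibarra 2/2.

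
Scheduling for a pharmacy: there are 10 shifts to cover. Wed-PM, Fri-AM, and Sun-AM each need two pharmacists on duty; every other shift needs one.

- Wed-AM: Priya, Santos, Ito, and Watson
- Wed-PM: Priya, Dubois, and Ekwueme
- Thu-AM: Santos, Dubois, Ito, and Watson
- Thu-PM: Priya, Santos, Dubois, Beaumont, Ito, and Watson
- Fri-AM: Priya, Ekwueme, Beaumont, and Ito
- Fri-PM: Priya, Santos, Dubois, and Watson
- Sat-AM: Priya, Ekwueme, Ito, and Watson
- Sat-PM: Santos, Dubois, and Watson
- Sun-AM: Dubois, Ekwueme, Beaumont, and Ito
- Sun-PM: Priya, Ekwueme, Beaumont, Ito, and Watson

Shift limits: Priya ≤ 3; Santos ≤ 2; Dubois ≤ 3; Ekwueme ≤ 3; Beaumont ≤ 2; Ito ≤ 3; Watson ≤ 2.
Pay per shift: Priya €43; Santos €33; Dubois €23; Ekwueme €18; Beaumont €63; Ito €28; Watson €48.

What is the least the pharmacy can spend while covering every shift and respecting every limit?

Picking the cheapest available pharmacist for each shift independently would cost €284, but that ignores the shift limits.
An optimal schedule: Wed-AM→Ito, Wed-PM→Ekwueme+Dubois, Thu-AM→Dubois, Thu-PM→Santos, Fri-AM→Ito+Priya, Fri-PM→Santos, Sat-AM→Ekwueme, Sat-PM→Dubois, Sun-AM→Ekwueme+Ito, Sun-PM→Priya.
Total: 28 + 18 + 23 + 23 + 33 + 28 + 43 + 33 + 18 + 23 + 18 + 28 + 43 = €359.

€359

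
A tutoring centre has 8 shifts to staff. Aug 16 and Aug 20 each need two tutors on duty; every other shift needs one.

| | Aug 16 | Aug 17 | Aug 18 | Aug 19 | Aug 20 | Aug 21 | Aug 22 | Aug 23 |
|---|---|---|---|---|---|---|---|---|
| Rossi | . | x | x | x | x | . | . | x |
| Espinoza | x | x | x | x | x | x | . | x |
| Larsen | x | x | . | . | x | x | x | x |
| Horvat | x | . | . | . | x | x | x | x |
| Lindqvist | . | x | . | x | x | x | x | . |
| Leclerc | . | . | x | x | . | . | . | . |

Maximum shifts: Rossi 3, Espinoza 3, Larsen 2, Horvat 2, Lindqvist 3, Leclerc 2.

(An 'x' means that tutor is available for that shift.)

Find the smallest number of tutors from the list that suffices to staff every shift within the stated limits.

10 slots to fill and no one can take more than 3, so at least ⌈10/3⌉ = 4 tutors are needed.
Rossi, Espinoza, Larsen, and Horvat alone can cover everything: Aug 16→Espinoza+Larsen, Aug 17→Rossi, Aug 18→Rossi, Aug 19→Rossi, Aug 20→Espinoza+Horvat, Aug 21→Espinoza, Aug 22→Larsen, Aug 23→Horvat.

4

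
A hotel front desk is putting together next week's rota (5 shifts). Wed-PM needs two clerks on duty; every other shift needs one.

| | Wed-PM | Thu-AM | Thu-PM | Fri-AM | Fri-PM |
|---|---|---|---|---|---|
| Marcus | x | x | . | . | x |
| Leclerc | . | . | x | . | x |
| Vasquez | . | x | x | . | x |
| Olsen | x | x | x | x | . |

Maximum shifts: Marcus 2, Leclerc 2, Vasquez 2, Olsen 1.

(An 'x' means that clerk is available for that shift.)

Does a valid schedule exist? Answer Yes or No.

Total capacity is 7 and 6 slots are needed, so capacity alone doesn't rule it out.
Shifts {Wed-PM, Fri-AM} need 3 worker-slots in total, but the clerks available for any of those shifts (Marcus and Olsen) can supply at most 2 among them. So no valid schedule exists.

No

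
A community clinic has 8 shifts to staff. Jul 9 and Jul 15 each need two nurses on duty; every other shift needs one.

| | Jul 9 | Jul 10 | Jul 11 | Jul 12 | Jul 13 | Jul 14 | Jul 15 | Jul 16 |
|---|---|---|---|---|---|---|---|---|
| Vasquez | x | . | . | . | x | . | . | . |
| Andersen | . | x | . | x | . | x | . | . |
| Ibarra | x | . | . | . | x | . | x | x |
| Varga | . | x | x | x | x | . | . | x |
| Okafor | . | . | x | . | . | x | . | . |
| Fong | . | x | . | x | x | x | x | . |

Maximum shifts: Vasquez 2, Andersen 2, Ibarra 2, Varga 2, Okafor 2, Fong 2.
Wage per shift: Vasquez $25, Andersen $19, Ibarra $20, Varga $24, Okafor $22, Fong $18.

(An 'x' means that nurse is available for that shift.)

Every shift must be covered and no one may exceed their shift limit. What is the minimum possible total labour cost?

Jul 9 can only be covered by Vasquez and Ibarra, so that assignment is forced.
Jul 15 can only be covered by Ibarra and Fong, so that assignment is forced.
Picking the cheapest available nurse for each shift independently would cost $197, but that ignores the shift limits.
An optimal schedule: Jul 9→Ibarra+Vasquez, Jul 10→Andersen, Jul 11→Okafor, Jul 12→Andersen, Jul 13→Fong, Jul 14→Okafor, Jul 15→Fong+Ibarra, Jul 16→Varga.
Total: 20 + 25 + 19 + 22 + 19 + 18 + 22 + 18 + 20 + 24 = $207.

$207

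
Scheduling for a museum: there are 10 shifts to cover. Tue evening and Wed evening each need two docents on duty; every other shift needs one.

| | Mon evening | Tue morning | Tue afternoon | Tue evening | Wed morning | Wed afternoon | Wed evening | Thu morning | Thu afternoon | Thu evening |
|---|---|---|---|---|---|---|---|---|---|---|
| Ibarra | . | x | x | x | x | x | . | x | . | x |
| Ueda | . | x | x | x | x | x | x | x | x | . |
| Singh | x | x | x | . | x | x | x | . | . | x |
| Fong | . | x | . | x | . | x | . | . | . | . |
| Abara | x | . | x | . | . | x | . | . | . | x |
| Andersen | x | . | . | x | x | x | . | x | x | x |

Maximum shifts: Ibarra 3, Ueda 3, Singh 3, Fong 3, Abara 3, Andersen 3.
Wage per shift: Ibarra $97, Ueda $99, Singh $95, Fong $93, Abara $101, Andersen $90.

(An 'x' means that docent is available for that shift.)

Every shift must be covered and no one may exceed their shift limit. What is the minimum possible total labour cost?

Wed evening can only be covered by Ueda and Singh, so that assignment is forced.
Picking the cheapest available docent for each shift independently would cost $1105, but that ignores the shift limits.
An optimal schedule: Mon evening→Andersen, Tue morning→Fong, Tue afternoon→Singh, Tue evening→Fong+Ibarra, Wed morning→Singh, Wed afternoon→Fong, Wed evening→Singh+Ueda, Thu morning→Andersen, Thu afternoon→Andersen, Thu evening→Ibarra.
Total: 90 + 93 + 95 + 93 + 97 + 95 + 93 + 95 + 99 + 90 + 90 + 97 = $1127.

$1127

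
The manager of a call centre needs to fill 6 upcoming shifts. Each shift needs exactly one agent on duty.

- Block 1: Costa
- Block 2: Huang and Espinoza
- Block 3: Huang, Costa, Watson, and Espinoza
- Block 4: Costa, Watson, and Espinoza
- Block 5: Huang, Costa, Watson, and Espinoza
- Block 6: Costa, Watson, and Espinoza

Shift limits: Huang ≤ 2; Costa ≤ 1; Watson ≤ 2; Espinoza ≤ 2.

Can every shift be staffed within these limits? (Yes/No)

Block 1 can only be covered by Costa, so that assignment is forced.
One valid schedule: Block 1→Costa, Block 2→Huang, Block 3→Huang, Block 4→Watson, Block 5→Espinoza, Block 6→Watson.
Loads: Huang 2/2, Costa 1/1, Watson 2/2, Espinoza 1/2 — all within limits.

Yes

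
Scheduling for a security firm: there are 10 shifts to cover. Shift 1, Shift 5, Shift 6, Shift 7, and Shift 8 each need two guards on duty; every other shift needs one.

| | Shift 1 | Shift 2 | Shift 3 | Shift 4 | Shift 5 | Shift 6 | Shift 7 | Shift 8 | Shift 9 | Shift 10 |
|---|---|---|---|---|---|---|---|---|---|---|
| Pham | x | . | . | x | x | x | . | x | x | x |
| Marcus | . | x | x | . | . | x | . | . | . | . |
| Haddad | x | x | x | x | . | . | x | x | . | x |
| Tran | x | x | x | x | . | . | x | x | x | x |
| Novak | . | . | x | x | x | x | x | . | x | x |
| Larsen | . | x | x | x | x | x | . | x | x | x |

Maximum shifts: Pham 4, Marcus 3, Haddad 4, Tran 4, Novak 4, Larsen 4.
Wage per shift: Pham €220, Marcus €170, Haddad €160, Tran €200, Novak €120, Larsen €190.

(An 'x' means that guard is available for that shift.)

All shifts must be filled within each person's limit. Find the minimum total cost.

Picking the cheapest available guard for each shift independently would cost €2230, but that ignores the shift limits.
An optimal schedule: Shift 1→Haddad+Tran, Shift 2→Marcus, Shift 3→Marcus, Shift 4→Novak, Shift 5→Novak+Larsen, Shift 6→Marcus+Larsen, Shift 7→Novak+Haddad, Shift 8→Haddad+Larsen, Shift 9→Novak, Shift 10→Haddad.
Total: 160 + 200 + 170 + 170 + 120 + 120 + 190 + 170 + 190 + 120 + 160 + 160 + 190 + 120 + 160 = €2400.

€2400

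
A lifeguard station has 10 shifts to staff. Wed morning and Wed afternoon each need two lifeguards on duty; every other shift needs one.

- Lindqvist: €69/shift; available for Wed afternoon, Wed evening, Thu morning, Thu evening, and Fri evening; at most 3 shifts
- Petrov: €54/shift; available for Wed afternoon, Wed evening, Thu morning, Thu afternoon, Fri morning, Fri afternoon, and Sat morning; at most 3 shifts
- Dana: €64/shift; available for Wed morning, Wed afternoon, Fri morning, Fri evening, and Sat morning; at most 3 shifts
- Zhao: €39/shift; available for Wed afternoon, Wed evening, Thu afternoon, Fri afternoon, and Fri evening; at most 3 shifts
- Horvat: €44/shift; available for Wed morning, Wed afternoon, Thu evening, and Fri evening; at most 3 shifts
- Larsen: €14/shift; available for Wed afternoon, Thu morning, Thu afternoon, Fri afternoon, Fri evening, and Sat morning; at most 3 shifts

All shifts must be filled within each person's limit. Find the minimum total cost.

€463

Wed morning can only be covered by Dana and Horvat, so that assignment is forced.
Picking the cheapest available lifeguard for each shift independently would cost €368, but that ignores the shift limits.
An optimal schedule: Wed morning→Horvat+Dana, Wed afternoon→Zhao+Horvat, Wed evening→Zhao, Thu morning→Larsen, Thu afternoon→Larsen, Thu evening→Horvat, Fri morning→Petrov, Fri afternoon→Larsen, Fri evening→Zhao, Sat morning→Petrov.
Total: 44 + 64 + 39 + 44 + 39 + 14 + 14 + 44 + 54 + 14 + 39 + 54 = €463.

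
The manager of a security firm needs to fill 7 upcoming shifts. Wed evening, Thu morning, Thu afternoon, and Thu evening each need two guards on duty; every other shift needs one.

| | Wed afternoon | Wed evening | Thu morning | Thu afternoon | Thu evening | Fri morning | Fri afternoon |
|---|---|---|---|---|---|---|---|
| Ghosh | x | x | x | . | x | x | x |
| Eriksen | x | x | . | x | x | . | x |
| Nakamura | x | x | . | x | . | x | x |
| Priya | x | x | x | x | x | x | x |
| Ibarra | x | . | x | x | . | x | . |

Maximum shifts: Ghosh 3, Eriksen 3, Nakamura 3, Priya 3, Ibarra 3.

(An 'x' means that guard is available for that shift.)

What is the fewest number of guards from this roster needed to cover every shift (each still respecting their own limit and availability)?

11 slots to fill and no one can take more than 3, so at least ⌈11/3⌉ = 4 guards are needed.
Ghosh, Eriksen, Nakamura, and Priya alone can cover everything: Wed afternoon→Eriksen, Wed evening→Nakamura+Priya, Thu morning→Ghosh+Priya, Thu afternoon→Eriksen+Nakamura, Thu evening→Ghosh+Eriksen, Fri morning→Ghosh, Fri afternoon→Nakamura.

4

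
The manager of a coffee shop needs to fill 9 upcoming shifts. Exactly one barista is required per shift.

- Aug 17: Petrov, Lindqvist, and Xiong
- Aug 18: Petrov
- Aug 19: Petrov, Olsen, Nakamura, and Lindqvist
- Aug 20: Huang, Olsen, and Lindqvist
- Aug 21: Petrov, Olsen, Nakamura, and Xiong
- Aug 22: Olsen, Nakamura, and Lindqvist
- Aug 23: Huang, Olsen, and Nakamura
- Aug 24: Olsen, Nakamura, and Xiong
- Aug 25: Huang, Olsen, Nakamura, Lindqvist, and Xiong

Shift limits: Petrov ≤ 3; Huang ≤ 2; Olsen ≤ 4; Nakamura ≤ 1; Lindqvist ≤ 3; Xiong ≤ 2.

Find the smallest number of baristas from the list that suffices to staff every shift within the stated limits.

9 slots to fill and no one can take more than 4, so at least ⌈9/4⌉ = 3 baristas are needed.
Petrov, Huang, and Olsen alone can cover everything: Aug 17→Petrov, Aug 18→Petrov, Aug 19→Petrov, Aug 20→Huang, Aug 21→Olsen, Aug 22→Olsen, Aug 23→Huang, Aug 24→Olsen, Aug 25→Olsen.

3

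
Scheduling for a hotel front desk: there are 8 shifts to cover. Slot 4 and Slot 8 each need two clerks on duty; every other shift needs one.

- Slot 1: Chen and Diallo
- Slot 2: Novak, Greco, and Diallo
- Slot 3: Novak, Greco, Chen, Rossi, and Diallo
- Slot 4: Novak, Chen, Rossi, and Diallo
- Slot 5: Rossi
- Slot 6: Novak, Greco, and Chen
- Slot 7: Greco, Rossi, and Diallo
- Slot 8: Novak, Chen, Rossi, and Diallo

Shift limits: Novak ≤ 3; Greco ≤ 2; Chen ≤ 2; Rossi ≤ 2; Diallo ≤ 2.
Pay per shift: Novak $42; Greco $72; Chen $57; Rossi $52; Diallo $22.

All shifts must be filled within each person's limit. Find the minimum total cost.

Slot 5 can only be covered by Rossi, so that assignment is forced.
Picking the cheapest available clerk for each shift independently would cost $310, but that ignores the shift limits.
An optimal schedule: Slot 1→Chen, Slot 2→Novak, Slot 3→Novak, Slot 4→Chen+Diallo, Slot 5→Rossi, Slot 6→Novak, Slot 7→Greco, Slot 8→Rossi+Diallo.
Total: 57 + 42 + 42 + 57 + 22 + 52 + 42 + 72 + 52 + 22 = $460.

$460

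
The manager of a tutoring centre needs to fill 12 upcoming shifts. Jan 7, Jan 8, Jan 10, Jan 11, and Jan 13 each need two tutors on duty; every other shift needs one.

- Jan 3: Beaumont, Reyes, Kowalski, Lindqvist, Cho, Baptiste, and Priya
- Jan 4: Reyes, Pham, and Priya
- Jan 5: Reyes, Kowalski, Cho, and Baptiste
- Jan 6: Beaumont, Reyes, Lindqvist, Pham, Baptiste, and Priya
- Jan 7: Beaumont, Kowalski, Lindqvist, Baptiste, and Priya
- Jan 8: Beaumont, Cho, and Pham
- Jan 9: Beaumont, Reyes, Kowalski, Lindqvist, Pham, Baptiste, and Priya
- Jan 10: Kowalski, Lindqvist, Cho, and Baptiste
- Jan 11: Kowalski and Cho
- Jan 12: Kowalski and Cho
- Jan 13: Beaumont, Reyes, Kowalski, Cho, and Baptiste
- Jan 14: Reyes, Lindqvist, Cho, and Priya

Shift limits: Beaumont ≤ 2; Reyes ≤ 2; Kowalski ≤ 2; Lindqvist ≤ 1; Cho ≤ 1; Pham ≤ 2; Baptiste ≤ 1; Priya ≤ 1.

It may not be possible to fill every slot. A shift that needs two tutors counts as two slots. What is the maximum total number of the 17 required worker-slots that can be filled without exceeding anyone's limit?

12

Total capacity across all tutors is 2+2+2+1+1+2+1+1 = 12, and 17 slots are needed, so at most 12 can be filled.
An assignment achieving 12: Jan 4→Reyes, Jan 5→Reyes, Jan 6→Pham, Jan 7→Beaumont, Jan 8→Beaumont+Pham, Jan 10→Lindqvist+Baptiste, Jan 11→Kowalski+Cho, Jan 12→Kowalski, Jan 14→Priya.
Loads: Beaumont 2/2, Reyes 2/2, Kowalski 2/2, Lindqvist 1/1, Cho 1/1, Pham 2/2, Baptiste 1/1, Priya 1/1.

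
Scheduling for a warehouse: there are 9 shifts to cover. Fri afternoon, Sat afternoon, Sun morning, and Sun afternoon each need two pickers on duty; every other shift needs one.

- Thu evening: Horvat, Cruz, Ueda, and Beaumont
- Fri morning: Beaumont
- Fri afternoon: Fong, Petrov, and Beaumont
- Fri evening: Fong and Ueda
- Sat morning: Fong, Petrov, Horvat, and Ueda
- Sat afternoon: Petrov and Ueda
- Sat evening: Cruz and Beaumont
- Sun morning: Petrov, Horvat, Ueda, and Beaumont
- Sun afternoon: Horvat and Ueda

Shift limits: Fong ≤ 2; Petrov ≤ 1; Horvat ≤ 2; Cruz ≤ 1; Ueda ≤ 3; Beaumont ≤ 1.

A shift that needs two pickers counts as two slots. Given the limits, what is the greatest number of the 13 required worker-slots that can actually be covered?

Total capacity across all pickers is 2+1+2+1+3+1 = 10, and 13 slots are needed, so at most 10 can be filled.
An assignment achieving 10: Thu evening→Horvat, Fri morning→Beaumont, Fri afternoon→Fong, Fri evening→Fong, Sat morning→Ueda, Sat afternoon→Petrov+Ueda, Sat evening→Cruz, Sun afternoon→Horvat+Ueda.
Loads: Fong 2/2, Petrov 1/1, Horvat 2/2, Cruz 1/1, Ueda 3/3, Beaumont 1/1.

10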